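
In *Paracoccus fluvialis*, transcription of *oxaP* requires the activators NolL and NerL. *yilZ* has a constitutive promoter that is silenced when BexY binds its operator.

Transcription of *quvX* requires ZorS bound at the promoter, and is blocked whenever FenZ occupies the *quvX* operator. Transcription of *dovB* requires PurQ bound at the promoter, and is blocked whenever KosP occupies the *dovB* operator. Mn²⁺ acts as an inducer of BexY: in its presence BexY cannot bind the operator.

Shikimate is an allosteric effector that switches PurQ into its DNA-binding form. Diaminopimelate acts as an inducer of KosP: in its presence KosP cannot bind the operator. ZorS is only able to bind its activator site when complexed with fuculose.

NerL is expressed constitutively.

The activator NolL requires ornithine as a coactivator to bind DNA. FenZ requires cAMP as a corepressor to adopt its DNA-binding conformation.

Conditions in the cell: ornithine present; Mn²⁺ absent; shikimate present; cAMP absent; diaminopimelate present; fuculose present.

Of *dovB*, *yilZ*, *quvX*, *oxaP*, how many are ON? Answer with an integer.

Diaminopimelate is present, so KosP is inactive.
Shikimate is present, so PurQ is active.
No repressor is bound and PurQ is active, so *dovB* is transcribed.
→ *dovB* is ON.
Mn²⁺ is absent, so BexY is active.
With repressor BexY bound, *yilZ* is not transcribed.
→ *yilZ* is OFF.
Fuculose is present, so ZorS is active.
cAMP is absent, so FenZ is inactive.
No repressor is bound and ZorS is active, so *quvX* is transcribed.
→ *quvX* is ON.
Ornithine is present, so NolL is active.
NerL is produced constitutively and is active.
No repressor is bound and NolL and NerL are active, so *oxaP* is transcribed.
→ *oxaP* is ON.
3 of the 4 genes are transcribed.

3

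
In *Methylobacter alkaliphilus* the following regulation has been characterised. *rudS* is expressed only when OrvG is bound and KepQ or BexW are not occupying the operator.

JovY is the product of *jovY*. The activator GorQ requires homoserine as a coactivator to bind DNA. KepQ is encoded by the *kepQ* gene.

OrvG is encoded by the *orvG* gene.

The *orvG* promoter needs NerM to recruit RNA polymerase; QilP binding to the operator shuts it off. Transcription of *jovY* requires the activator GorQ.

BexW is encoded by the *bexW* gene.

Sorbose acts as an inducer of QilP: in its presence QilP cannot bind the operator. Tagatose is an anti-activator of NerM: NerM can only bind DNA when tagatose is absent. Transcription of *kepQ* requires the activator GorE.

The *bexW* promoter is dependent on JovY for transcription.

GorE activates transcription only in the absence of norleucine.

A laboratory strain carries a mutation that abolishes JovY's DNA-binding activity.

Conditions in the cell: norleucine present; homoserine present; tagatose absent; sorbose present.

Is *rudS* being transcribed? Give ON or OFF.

Norleucine is present, so GorE is inactive.
Required activator GorE is absent, so *kepQ* is not transcribed.
So KepQ is not produced.
Tagatose is absent, so NerM is active.
Sorbose is present, so QilP is inactive.
No repressor is bound and NerM is active, so *orvG* is transcribed.
So OrvG is produced and active.
JovY is non-functional in this strain, so it has no effect.
Required activator JovY is absent, so *bexW* is not transcribed.
So BexW is not produced.
No repressor is bound and OrvG is active, so *rudS* is transcribed.

ON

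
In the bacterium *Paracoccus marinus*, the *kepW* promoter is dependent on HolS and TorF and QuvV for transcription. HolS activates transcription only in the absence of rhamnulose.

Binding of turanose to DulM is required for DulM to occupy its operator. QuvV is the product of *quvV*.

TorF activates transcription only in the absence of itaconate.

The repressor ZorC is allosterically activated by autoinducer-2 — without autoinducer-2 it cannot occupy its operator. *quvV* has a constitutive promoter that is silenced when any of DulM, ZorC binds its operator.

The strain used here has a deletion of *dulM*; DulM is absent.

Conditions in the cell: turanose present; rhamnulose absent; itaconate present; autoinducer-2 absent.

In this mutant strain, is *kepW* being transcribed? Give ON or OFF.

OFF

Rhamnulose is absent, so HolS is active.
Itaconate is present, so TorF is inactive.
DulM is non-functional in this strain, so it has no effect.
Autoinducer-2 is absent, so ZorC is inactive.
With no repressor bound, *quvV* is transcribed.
So QuvV is produced and active.
Required activator TorF is absent, so *kepW* is not transcribed.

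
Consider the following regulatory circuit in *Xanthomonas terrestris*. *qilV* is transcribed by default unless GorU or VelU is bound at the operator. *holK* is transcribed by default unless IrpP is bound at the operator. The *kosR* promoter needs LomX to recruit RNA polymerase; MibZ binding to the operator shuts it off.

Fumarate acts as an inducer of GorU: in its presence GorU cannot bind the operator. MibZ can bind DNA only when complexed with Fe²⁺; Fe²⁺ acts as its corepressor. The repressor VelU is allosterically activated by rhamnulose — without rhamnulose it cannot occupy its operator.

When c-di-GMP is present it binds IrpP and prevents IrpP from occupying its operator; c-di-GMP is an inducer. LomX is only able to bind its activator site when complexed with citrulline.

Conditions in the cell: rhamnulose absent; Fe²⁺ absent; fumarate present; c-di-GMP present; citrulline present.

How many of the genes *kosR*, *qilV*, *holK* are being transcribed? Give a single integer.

3

Fe²⁺ is absent, so MibZ is inactive.
Citrulline is present, so LomX is active.
No repressor is bound and LomX is active, so *kosR* is transcribed.
→ *kosR* is ON.
Fumarate is present, so GorU is inactive.
Rhamnulose is absent, so VelU is inactive.
With no repressor bound, *qilV* is transcribed.
→ *qilV* is ON.
c-di-GMP is present, so IrpP is inactive.
With no repressor bound, *holK* is transcribed.
→ *holK* is ON.
3 of the 3 genes are transcribed.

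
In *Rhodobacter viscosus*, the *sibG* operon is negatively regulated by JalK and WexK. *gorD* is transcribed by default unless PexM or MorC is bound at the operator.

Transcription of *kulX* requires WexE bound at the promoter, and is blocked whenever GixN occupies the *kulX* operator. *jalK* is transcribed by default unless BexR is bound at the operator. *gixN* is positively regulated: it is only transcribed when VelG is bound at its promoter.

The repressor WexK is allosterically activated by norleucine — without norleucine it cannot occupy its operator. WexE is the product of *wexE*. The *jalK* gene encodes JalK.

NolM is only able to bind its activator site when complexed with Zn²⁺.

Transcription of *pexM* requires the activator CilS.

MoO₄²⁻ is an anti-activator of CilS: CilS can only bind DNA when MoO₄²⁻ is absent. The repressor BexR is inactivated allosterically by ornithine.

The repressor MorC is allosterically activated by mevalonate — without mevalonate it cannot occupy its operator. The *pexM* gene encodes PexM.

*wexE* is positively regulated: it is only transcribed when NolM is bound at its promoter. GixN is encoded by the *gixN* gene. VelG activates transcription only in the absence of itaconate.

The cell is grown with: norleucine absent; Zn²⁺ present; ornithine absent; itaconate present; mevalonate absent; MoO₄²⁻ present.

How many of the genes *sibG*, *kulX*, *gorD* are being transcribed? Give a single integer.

3

Ornithine is absent, so BexR is active.
With repressor BexR bound, *jalK* is not transcribed.
So JalK is not produced.
Norleucine is absent, so WexK is inactive.
With no repressor bound, *sibG* is transcribed.
→ *sibG* is ON.
Zn²⁺ is present, so NolM is active.
No repressor is bound and NolM is active, so *wexE* is transcribed.
So WexE is produced and active.
Itaconate is present, so VelG is inactive.
Required activator VelG is absent, so *gixN* is not transcribed.
So GixN is not produced.
No repressor is bound and WexE is active, so *kulX* is transcribed.
→ *kulX* is ON.
MoO₄²⁻ is present, so CilS is inactive.
Required activator CilS is absent, so *pexM* is not transcribed.
So PexM is not produced.
Mevalonate is absent, so MorC is inactive.
With no repressor bound, *gorD* is transcribed.
→ *gorD* is ON.
3 of the 3 genes are transcribed.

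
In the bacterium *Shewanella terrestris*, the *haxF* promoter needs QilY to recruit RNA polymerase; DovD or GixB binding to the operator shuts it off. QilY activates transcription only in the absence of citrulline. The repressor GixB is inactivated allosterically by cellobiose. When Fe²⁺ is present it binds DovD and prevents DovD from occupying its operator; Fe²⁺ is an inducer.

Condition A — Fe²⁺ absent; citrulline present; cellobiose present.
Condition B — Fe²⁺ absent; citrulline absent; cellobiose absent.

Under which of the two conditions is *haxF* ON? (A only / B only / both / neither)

Condition A:
Fe²⁺ is absent, so DovD is active.
Citrulline is present, so QilY is inactive.
Cellobiose is present, so GixB is inactive.
With repressor DovD bound, *haxF* is not transcribed.
→ *haxF* is OFF in A.
Condition B:
Fe²⁺ is absent, so DovD is active.
Citrulline is absent, so QilY is active.
Cellobiose is absent, so GixB is active.
With repressor DovD bound, *haxF* is not transcribed.
→ *haxF* is OFF in B.

neither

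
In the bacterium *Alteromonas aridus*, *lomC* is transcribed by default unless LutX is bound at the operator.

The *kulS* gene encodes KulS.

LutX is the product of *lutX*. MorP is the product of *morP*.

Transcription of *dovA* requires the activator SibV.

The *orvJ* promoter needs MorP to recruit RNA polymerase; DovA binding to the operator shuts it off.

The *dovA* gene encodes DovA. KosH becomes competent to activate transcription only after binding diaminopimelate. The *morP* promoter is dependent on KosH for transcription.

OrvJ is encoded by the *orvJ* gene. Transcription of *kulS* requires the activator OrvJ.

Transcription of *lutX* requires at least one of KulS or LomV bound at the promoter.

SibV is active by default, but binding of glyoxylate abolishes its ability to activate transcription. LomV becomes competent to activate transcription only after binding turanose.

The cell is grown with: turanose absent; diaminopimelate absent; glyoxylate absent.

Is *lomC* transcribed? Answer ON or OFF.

ON

Glyoxylate is absent, so SibV is active.
No repressor is bound and SibV is active, so *dovA* is transcribed.
So DovA is produced and active.
Diaminopimelate is absent, so KosH is inactive.
Required activator KosH is absent, so *morP* is not transcribed.
So MorP is not produced.
With repressor DovA bound, *orvJ* is not transcribed.
So OrvJ is not produced.
Required activator OrvJ is absent, so *kulS* is not transcribed.
So KulS is not produced.
Turanose is absent, so LomV is inactive.
No activator is available at the *lutX* promoter, so *lutX* is not transcribed.
So LutX is not produced.
With no repressor bound, *lomC* is transcribed.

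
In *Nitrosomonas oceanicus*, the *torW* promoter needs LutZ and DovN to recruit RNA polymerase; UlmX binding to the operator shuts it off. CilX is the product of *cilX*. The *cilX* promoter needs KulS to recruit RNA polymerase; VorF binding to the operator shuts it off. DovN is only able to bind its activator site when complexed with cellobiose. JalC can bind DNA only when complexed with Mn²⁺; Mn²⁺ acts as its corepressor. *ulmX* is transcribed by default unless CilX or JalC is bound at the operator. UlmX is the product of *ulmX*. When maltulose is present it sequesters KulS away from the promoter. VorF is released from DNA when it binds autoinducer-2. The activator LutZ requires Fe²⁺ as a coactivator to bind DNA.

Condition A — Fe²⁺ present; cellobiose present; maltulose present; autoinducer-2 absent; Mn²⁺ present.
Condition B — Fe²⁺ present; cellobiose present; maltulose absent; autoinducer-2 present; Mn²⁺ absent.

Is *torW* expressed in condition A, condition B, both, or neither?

both

Condition A:
Fe²⁺ is present, so LutZ is active.
Cellobiose is present, so DovN is active.
Maltulose is present, so KulS is inactive.
Autoinducer-2 is absent, so VorF is active.
With repressor VorF bound, *cilX* is not transcribed.
So CilX is not produced.
Mn²⁺ is present, so JalC is active.
With repressor JalC bound, *ulmX* is not transcribed.
So UlmX is not produced.
No repressor is bound and LutZ and DovN are active, so *torW* is transcribed.
→ *torW* is ON in A.
Condition B:
Fe²⁺ is present, so LutZ is active.
Cellobiose is present, so DovN is active.
Maltulose is absent, so KulS is active.
Autoinducer-2 is present, so VorF is inactive.
No repressor is bound and KulS is active, so *cilX* is transcribed.
So CilX is produced and active.
Mn²⁺ is absent, so JalC is inactive.
With repressor CilX bound, *ulmX* is not transcribed.
So UlmX is not produced.
No repressor is bound and LutZ and DovN are active, so *torW* is transcribed.
→ *torW* is ON in B.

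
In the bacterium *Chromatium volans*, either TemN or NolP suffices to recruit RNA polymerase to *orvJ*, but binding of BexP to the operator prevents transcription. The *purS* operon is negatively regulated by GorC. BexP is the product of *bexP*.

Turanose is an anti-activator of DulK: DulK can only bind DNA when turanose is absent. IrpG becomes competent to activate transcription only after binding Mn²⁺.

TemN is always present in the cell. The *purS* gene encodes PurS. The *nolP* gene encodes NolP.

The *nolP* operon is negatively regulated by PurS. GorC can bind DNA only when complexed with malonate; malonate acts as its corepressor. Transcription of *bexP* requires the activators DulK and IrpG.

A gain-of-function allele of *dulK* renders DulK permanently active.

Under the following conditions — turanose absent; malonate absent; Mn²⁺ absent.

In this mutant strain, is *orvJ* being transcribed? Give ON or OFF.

ON

DulK is constitutively active in this strain.
Mn²⁺ is absent, so IrpG is inactive.
Required activator IrpG is absent, so *bexP* is not transcribed.
So BexP is not produced.
TemN is produced constitutively and is active.
Malonate is absent, so GorC is inactive.
With no repressor bound, *purS* is transcribed.
So PurS is produced and active.
With repressor PurS bound, *nolP* is not transcribed.
So NolP is not produced.
Activator TemN is present, so *orvJ* is transcribed.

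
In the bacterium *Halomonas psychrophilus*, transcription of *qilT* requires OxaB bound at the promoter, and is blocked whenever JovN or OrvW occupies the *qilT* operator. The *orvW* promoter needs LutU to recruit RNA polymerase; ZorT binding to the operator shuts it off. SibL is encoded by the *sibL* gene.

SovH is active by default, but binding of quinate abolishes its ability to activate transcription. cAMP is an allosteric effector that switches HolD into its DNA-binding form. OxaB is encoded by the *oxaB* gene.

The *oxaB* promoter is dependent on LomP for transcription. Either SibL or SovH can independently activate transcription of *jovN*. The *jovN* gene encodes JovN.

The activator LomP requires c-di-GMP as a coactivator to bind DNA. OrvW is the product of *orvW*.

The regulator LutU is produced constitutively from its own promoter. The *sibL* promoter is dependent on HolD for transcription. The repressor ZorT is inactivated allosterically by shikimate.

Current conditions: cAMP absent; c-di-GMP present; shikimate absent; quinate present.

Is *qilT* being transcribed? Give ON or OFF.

c-di-GMP is present, so LomP is active.
No repressor is bound and LomP is active, so *oxaB* is transcribed.
So OxaB is produced and active.
cAMP is absent, so HolD is inactive.
Required activator HolD is absent, so *sibL* is not transcribed.
So SibL is not produced.
Quinate is present, so SovH is inactive.
No activator is available at the *jovN* promoter, so *jovN* is not transcribed.
So JovN is not produced.
Shikimate is absent, so ZorT is active.
LutU is produced constitutively and is active.
With repressor ZorT bound, *orvW* is not transcribed.
So OrvW is not produced.
No repressor is bound and OxaB is active, so *qilT* is transcribed.

ON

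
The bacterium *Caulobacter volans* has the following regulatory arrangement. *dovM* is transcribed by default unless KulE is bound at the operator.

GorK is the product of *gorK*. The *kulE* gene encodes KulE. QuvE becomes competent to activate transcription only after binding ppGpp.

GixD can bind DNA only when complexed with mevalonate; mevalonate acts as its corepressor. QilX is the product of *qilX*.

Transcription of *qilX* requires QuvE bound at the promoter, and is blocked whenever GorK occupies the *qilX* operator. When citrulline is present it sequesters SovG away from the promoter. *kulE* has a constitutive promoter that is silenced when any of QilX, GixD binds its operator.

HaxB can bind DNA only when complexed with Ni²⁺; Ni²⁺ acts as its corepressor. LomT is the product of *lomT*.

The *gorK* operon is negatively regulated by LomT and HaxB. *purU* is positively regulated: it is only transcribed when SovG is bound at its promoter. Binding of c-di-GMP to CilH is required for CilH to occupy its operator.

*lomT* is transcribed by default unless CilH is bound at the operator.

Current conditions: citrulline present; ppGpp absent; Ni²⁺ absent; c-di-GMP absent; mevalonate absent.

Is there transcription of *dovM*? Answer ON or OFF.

c-di-GMP is absent, so CilH is inactive.
With no repressor bound, *lomT* is transcribed.
So LomT is produced and active.
Ni²⁺ is absent, so HaxB is inactive.
With repressor LomT bound, *gorK* is not transcribed.
So GorK is not produced.
ppGpp is absent, so QuvE is inactive.
Required activator QuvE is absent, so *qilX* is not transcribed.
So QilX is not produced.
Mevalonate is absent, so GixD is inactive.
With no repressor bound, *kulE* is transcribed.
So KulE is produced and active.
With repressor KulE bound, *dovM* is not transcribed.

OFF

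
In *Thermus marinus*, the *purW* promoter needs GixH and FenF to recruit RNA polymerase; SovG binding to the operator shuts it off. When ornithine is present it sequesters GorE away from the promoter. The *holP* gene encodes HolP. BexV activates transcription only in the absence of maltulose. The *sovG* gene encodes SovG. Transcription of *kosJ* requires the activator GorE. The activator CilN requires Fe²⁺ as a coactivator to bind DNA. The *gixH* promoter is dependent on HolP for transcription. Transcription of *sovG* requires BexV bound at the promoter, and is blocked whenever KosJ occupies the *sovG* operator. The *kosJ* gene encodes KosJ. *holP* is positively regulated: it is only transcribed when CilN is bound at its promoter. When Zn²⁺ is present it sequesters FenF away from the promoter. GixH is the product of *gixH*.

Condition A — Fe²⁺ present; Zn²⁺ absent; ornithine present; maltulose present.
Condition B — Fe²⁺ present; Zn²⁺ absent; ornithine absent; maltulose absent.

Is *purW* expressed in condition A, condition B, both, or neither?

Condition A:
Fe²⁺ is present, so CilN is active.
No repressor is bound and CilN is active, so *holP* is transcribed.
So HolP is produced and active.
No repressor is bound and HolP is active, so *gixH* is transcribed.
So GixH is produced and active.
Zn²⁺ is absent, so FenF is active.
Ornithine is present, so GorE is inactive.
Required activator GorE is absent, so *kosJ* is not transcribed.
So KosJ is not produced.
Maltulose is present, so BexV is inactive.
Required activator BexV is absent, so *sovG* is not transcribed.
So SovG is not produced.
No repressor is bound and GixH and FenF are active, so *purW* is transcribed.
→ *purW* is ON in A.
Condition B:
Fe²⁺ is present, so CilN is active.
No repressor is bound and CilN is active, so *holP* is transcribed.
So HolP is produced and active.
No repressor is bound and HolP is active, so *gixH* is transcribed.
So GixH is produced and active.
Zn²⁺ is absent, so FenF is active.
Ornithine is absent, so GorE is active.
No repressor is bound and GorE is active, so *kosJ* is transcribed.
So KosJ is produced and active.
Maltulose is absent, so BexV is active.
With repressor KosJ bound, *sovG* is not transcribed.
So SovG is not produced.
No repressor is bound and GixH and FenF are active, so *purW* is transcribed.
→ *purW* is ON in B.

both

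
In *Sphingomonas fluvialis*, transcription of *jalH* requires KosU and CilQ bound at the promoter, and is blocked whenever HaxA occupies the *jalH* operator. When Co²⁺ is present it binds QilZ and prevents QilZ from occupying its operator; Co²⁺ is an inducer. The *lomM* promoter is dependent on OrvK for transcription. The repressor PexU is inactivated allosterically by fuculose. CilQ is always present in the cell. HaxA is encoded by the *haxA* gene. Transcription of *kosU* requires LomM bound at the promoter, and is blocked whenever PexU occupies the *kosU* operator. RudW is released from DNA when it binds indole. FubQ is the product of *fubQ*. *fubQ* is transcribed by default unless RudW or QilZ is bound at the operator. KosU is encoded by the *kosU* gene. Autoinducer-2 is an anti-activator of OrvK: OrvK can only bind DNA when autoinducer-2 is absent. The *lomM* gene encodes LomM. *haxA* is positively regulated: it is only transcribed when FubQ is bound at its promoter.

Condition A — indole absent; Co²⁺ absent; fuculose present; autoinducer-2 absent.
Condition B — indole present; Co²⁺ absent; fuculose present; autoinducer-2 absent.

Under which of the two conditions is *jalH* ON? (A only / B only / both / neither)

Condition A:
Indole is absent, so RudW is active.
Co²⁺ is absent, so QilZ is active.
With repressor RudW bound, *fubQ* is not transcribed.
So FubQ is not produced.
Required activator FubQ is absent, so *haxA* is not transcribed.
So HaxA is not produced.
Fuculose is present, so PexU is inactive.
Autoinducer-2 is absent, so OrvK is active.
No repressor is bound and OrvK is active, so *lomM* is transcribed.
So LomM is produced and active.
No repressor is bound and LomM is active, so *kosU* is transcribed.
So KosU is produced and active.
CilQ is produced constitutively and is active.
No repressor is bound and KosU and CilQ are active, so *jalH* is transcribed.
→ *jalH* is ON in A.
Condition B:
Indole is present, so RudW is inactive.
Co²⁺ is absent, so QilZ is active.
With repressor QilZ bound, *fubQ* is not transcribed.
So FubQ is not produced.
Required activator FubQ is absent, so *haxA* is not transcribed.
So HaxA is not produced.
Fuculose is present, so PexU is inactive.
Autoinducer-2 is absent, so OrvK is active.
No repressor is bound and OrvK is active, so *lomM* is transcribed.
So LomM is produced and active.
No repressor is bound and LomM is active, so *kosU* is transcribed.
So KosU is produced and active.
CilQ is produced constitutively and is active.
No repressor is bound and KosU and CilQ are active, so *jalH* is transcribed.
→ *jalH* is ON in B.

both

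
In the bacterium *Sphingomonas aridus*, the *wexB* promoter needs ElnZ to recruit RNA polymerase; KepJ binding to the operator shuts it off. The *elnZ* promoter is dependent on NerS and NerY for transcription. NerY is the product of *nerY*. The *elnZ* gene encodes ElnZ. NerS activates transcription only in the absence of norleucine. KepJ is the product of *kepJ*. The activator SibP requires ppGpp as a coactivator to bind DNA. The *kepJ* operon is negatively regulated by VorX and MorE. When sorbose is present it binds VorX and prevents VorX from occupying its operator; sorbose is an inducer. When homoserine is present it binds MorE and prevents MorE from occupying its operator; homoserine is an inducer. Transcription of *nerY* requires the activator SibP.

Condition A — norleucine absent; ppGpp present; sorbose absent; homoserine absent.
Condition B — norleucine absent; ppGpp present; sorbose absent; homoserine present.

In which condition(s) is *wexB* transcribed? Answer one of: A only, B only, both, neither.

both

Condition A:
Norleucine is absent, so NerS is active.
ppGpp is present, so SibP is active.
No repressor is bound and SibP is active, so *nerY* is transcribed.
So NerY is produced and active.
No repressor is bound and NerS and NerY are active, so *elnZ* is transcribed.
So ElnZ is produced and active.
Sorbose is absent, so VorX is active.
Homoserine is absent, so MorE is active.
With repressor VorX bound, *kepJ* is not transcribed.
So KepJ is not produced.
No repressor is bound and ElnZ is active, so *wexB* is transcribed.
→ *wexB* is ON in A.
Condition B:
Norleucine is absent, so NerS is active.
ppGpp is present, so SibP is active.
No repressor is bound and SibP is active, so *nerY* is transcribed.
So NerY is produced and active.
No repressor is bound and NerS and NerY are active, so *elnZ* is transcribed.
So ElnZ is produced and active.
Sorbose is absent, so VorX is active.
Homoserine is present, so MorE is inactive.
With repressor VorX bound, *kepJ* is not transcribed.
So KepJ is not produced.
No repressor is bound and ElnZ is active, so *wexB* is transcribed.
→ *wexB* is ON in B.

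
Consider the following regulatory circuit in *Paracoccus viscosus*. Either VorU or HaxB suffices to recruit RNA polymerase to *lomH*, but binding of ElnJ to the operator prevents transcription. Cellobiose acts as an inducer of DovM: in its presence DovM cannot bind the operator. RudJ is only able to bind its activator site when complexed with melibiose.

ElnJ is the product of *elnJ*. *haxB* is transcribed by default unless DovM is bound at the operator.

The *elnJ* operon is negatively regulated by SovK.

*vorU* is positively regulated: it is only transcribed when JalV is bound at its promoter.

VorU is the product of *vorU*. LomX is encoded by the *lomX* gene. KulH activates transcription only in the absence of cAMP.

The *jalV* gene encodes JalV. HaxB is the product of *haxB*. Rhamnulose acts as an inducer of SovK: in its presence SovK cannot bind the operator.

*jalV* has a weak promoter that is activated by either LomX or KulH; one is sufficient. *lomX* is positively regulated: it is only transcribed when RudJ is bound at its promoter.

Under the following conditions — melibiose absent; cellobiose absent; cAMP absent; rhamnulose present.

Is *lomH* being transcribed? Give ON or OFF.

OFF

Melibiose is absent, so RudJ is inactive.
Required activator RudJ is absent, so *lomX* is not transcribed.
So LomX is not produced.
cAMP is absent, so KulH is active.
Activator KulH is present, so *jalV* is transcribed.
So JalV is produced and active.
No repressor is bound and JalV is active, so *vorU* is transcribed.
So VorU is produced and active.
Cellobiose is absent, so DovM is active.
With repressor DovM bound, *haxB* is not transcribed.
So HaxB is not produced.
Rhamnulose is present, so SovK is inactive.
With no repressor bound, *elnJ* is transcribed.
So ElnJ is produced and active.
With repressor ElnJ bound, *lomH* is not transcribed.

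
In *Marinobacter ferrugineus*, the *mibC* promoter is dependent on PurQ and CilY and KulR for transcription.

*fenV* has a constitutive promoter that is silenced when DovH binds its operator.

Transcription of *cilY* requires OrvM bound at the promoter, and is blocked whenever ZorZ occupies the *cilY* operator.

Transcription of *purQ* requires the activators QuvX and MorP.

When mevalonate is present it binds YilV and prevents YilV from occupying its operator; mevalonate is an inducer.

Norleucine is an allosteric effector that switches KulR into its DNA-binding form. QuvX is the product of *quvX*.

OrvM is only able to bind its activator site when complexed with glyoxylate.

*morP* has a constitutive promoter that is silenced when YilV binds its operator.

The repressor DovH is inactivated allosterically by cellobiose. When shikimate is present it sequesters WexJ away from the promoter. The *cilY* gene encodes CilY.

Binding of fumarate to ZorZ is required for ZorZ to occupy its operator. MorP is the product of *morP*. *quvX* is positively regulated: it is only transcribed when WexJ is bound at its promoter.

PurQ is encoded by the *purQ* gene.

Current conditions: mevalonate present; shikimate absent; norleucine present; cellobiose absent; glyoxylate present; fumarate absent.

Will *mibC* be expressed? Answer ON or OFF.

Shikimate is absent, so WexJ is active.
No repressor is bound and WexJ is active, so *quvX* is transcribed.
So QuvX is produced and active.
Mevalonate is present, so YilV is inactive.
With no repressor bound, *morP* is transcribed.
So MorP is produced and active.
No repressor is bound and QuvX and MorP are active, so *purQ* is transcribed.
So PurQ is produced and active.
Glyoxylate is present, so OrvM is active.
Fumarate is absent, so ZorZ is inactive.
No repressor is bound and OrvM is active, so *cilY* is transcribed.
So CilY is produced and active.
Norleucine is present, so KulR is active.
No repressor is bound and PurQ and CilY and KulR are active, so *mibC* is transcribed.

ON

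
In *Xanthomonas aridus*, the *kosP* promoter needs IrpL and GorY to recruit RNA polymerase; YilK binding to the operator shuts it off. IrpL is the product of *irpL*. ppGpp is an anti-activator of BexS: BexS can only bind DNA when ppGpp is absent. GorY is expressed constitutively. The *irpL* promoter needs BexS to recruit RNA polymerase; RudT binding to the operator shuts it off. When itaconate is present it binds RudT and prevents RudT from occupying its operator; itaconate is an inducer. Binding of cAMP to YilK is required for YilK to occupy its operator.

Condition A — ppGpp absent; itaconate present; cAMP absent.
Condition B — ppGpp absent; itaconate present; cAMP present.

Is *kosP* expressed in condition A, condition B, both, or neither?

A only

Condition A:
ppGpp is absent, so BexS is active.
Itaconate is present, so RudT is inactive.
No repressor is bound and BexS is active, so *irpL* is transcribed.
So IrpL is produced and active.
GorY is produced constitutively and is active.
cAMP is absent, so YilK is inactive.
No repressor is bound and IrpL and GorY are active, so *kosP* is transcribed.
→ *kosP* is ON in A.
Condition B:
ppGpp is absent, so BexS is active.
Itaconate is present, so RudT is inactive.
No repressor is bound and BexS is active, so *irpL* is transcribed.
So IrpL is produced and active.
GorY is produced constitutively and is active.
cAMP is present, so YilK is active.
With repressor YilK bound, *kosP* is not transcribed.
→ *kosP* is OFF in B.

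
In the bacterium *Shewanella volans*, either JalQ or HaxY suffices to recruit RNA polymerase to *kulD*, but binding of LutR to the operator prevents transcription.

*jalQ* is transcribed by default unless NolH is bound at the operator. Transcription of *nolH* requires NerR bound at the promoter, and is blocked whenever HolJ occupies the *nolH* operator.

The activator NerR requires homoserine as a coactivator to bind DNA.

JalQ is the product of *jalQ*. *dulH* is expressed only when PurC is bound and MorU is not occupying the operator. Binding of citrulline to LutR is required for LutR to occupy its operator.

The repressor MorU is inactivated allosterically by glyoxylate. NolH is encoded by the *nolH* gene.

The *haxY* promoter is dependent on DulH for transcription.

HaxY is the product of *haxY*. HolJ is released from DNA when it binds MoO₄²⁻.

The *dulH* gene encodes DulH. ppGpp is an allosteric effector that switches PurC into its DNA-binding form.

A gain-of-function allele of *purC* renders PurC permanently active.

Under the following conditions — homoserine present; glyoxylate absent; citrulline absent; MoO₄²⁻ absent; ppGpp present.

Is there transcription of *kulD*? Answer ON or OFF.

ON

MoO₄²⁻ is absent, so HolJ is active.
Homoserine is present, so NerR is active.
With repressor HolJ bound, *nolH* is not transcribed.
So NolH is not produced.
With no repressor bound, *jalQ* is transcribed.
So JalQ is produced and active.
Citrulline is absent, so LutR is inactive.
Glyoxylate is absent, so MorU is active.
PurC is constitutively active in this strain.
With repressor MorU bound, *dulH* is not transcribed.
So DulH is not produced.
Required activator DulH is absent, so *haxY* is not transcribed.
So HaxY is not produced.
Activator JalQ is present, so *kulD* is transcribed.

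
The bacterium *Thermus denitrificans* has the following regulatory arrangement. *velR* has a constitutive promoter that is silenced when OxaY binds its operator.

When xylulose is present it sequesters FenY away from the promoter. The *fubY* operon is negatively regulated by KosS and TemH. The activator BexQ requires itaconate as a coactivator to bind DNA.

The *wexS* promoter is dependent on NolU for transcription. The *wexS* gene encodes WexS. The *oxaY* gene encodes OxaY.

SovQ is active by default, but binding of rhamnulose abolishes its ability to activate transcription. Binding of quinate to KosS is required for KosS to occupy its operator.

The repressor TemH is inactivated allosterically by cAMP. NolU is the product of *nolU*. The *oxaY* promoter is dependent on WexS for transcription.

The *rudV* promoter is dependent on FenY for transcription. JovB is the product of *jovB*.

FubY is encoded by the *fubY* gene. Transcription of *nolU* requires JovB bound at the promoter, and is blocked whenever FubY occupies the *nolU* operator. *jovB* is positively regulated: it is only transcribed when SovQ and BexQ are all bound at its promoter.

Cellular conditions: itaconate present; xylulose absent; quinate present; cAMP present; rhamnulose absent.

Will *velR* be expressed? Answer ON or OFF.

Rhamnulose is absent, so SovQ is active.
Itaconate is present, so BexQ is active.
No repressor is bound and SovQ and BexQ are active, so *jovB* is transcribed.
So JovB is produced and active.
Quinate is present, so KosS is active.
cAMP is present, so TemH is inactive.
With repressor KosS bound, *fubY* is not transcribed.
So FubY is not produced.
No repressor is bound and JovB is active, so *nolU* is transcribed.
So NolU is produced and active.
No repressor is bound and NolU is active, so *wexS* is transcribed.
So WexS is produced and active.
No repressor is bound and WexS is active, so *oxaY* is transcribed.
So OxaY is produced and active.
With repressor OxaY bound, *velR* is not transcribed.

OFF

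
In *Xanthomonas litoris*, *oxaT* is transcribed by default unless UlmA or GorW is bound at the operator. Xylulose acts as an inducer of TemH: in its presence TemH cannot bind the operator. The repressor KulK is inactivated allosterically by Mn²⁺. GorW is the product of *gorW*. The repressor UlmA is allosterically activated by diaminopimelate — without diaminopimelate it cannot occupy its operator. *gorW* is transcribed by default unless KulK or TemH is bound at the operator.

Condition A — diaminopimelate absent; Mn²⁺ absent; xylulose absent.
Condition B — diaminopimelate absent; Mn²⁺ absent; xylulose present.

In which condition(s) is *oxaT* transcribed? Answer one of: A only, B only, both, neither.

both

Condition A:
Diaminopimelate is absent, so UlmA is inactive.
Mn²⁺ is absent, so KulK is active.
Xylulose is absent, so TemH is active.
With repressor KulK bound, *gorW* is not transcribed.
So GorW is not produced.
With no repressor bound, *oxaT* is transcribed.
→ *oxaT* is ON in A.
Condition B:
Diaminopimelate is absent, so UlmA is inactive.
Mn²⁺ is absent, so KulK is active.
Xylulose is present, so TemH is inactive.
With repressor KulK bound, *gorW* is not transcribed.
So GorW is not produced.
With no repressor bound, *oxaT* is transcribed.
→ *oxaT* is ON in B.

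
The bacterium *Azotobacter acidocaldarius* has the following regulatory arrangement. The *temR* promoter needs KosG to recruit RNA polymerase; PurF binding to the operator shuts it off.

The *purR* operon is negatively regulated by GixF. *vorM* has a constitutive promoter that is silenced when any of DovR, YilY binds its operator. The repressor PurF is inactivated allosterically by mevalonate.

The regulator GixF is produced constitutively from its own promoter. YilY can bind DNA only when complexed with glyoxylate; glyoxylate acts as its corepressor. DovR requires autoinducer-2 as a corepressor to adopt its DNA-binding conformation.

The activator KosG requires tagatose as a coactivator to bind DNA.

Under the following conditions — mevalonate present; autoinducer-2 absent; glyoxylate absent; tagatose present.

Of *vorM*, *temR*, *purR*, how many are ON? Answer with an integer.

Autoinducer-2 is absent, so DovR is inactive.
Glyoxylate is absent, so YilY is inactive.
With no repressor bound, *vorM* is transcribed.
→ *vorM* is ON.
Tagatose is present, so KosG is active.
Mevalonate is present, so PurF is inactive.
No repressor is bound and KosG is active, so *temR* is transcribed.
→ *temR* is ON.
GixF is produced constitutively and is active.
With repressor GixF bound, *purR* is not transcribed.
→ *purR* is OFF.
2 of the 3 genes are transcribed.

2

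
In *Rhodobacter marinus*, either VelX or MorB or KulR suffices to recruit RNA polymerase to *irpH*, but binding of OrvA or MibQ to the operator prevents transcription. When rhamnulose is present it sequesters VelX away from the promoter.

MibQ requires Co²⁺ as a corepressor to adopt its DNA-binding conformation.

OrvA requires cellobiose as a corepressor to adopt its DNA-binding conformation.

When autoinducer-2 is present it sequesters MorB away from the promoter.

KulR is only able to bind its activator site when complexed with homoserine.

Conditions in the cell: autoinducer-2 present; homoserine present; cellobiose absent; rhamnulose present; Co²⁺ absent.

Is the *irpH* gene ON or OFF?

ON

Rhamnulose is present, so VelX is inactive.
Autoinducer-2 is present, so MorB is inactive.
Homoserine is present, so KulR is active.
Cellobiose is absent, so OrvA is inactive.
Co²⁺ is absent, so MibQ is inactive.
Activator KulR is present, so *irpH* is transcribed.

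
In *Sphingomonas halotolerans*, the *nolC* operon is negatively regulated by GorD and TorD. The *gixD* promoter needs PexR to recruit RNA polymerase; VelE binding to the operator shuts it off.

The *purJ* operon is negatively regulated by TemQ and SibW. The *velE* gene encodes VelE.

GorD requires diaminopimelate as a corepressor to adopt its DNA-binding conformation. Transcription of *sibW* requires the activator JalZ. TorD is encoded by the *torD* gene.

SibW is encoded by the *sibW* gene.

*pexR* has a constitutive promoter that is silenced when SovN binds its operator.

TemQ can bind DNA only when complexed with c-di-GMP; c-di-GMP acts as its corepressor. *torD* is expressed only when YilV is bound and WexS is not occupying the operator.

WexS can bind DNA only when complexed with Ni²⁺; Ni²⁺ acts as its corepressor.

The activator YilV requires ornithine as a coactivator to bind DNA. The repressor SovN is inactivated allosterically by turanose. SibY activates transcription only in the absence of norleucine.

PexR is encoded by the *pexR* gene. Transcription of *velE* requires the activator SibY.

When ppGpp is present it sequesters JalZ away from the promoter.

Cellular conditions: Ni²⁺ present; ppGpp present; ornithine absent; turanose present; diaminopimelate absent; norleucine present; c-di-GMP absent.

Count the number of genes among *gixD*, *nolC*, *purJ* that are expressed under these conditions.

3

Norleucine is present, so SibY is inactive.
Required activator SibY is absent, so *velE* is not transcribed.
So VelE is not produced.
Turanose is present, so SovN is inactive.
With no repressor bound, *pexR* is transcribed.
So PexR is produced and active.
No repressor is bound and PexR is active, so *gixD* is transcribed.
→ *gixD* is ON.
Diaminopimelate is absent, so GorD is inactive.
Ornithine is absent, so YilV is inactive.
Ni²⁺ is present, so WexS is active.
With repressor WexS bound, *torD* is not transcribed.
So TorD is not produced.
With no repressor bound, *nolC* is transcribed.
→ *nolC* is ON.
c-di-GMP is absent, so TemQ is inactive.
ppGpp is present, so JalZ is inactive.
Required activator JalZ is absent, so *sibW* is not transcribed.
So SibW is not produced.
With no repressor bound, *purJ* is transcribed.
→ *purJ* is ON.
3 of the 3 genes are transcribed.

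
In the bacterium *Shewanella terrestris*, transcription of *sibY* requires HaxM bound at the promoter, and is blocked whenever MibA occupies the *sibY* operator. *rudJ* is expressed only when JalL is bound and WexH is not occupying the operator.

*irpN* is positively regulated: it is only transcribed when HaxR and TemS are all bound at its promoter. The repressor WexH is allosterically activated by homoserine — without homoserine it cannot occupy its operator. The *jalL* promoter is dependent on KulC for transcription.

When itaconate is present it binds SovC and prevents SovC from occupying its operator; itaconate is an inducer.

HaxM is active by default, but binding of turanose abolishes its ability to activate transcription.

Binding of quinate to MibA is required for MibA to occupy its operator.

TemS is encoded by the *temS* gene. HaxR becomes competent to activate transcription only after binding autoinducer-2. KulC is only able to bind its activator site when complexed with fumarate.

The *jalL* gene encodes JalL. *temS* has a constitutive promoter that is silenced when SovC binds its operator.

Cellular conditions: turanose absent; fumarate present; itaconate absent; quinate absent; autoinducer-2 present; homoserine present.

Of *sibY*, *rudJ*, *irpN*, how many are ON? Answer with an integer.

Turanose is absent, so HaxM is active.
Quinate is absent, so MibA is inactive.
No repressor is bound and HaxM is active, so *sibY* is transcribed.
→ *sibY* is ON.
Fumarate is present, so KulC is active.
No repressor is bound and KulC is active, so *jalL* is transcribed.
So JalL is produced and active.
Homoserine is present, so WexH is active.
With repressor WexH bound, *rudJ* is not transcribed.
→ *rudJ* is OFF.
Autoinducer-2 is present, so HaxR is active.
Itaconate is absent, so SovC is active.
With repressor SovC bound, *temS* is not transcribed.
So TemS is not produced.
Required activator TemS is absent, so *irpN* is not transcribed.
→ *irpN* is OFF.
1 of the 3 genes is transcribed.

1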